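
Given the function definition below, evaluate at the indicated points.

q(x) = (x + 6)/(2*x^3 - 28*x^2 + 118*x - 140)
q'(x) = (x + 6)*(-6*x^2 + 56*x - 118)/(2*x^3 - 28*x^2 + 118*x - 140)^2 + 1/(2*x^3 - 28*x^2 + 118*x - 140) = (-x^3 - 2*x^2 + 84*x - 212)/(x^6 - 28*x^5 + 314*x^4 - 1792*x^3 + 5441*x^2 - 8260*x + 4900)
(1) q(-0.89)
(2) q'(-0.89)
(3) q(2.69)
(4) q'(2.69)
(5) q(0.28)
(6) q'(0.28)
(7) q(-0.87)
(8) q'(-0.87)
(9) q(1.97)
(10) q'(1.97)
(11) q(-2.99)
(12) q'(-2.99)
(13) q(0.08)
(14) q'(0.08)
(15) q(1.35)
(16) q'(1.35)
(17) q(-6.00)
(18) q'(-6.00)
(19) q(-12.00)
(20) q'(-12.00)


(1) = -0.02
(2) = -0.02
(3) = 0.63
(4) = -0.42
(5) = -0.06
(6) = -0.06
(7) = -0.02
(8) = -0.02
(9) = -8.72
(10) = -296.22
(11) = -0.00
(12) = -0.00
(13) = -0.05
(14) = -0.05
(15) = -0.27
(16) = -0.58
(17) = 0.00
(18) = -0.00
(19) = 0.00
(20) = 0.00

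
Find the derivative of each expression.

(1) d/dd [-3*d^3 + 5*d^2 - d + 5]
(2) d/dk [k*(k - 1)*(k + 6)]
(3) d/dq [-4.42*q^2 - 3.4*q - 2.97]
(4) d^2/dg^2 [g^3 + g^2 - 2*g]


(1) = -9*d^2 + 10*d - 1
(2) = 3*k^2 + 10*k - 6
(3) = -8.84*q - 3.4
(4) = 6*g + 2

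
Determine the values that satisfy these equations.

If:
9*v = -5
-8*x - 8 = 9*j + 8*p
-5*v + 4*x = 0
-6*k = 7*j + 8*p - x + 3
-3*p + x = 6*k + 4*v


Then:
j = -266/99
k = -2623/2376
p = 269/99
v = -5/9
x = -25/36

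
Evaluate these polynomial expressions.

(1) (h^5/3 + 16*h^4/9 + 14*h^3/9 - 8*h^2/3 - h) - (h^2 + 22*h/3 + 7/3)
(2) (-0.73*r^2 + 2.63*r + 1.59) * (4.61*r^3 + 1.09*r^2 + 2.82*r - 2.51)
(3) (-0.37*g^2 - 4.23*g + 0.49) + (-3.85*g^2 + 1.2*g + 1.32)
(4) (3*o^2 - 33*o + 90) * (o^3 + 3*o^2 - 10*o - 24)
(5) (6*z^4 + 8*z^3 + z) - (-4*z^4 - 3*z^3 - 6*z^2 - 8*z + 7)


(1) = h^5/3 + 16*h^4/9 + 14*h^3/9 - 11*h^2/3 - 25*h/3 - 7/3
(2) = -3.3653*r^5 + 11.3286*r^4 + 8.138*r^3 + 10.982*r^2 - 2.1175*r - 3.9909
(3) = -4.22*g^2 - 3.03*g + 1.81
(4) = 3*o^5 - 24*o^4 - 39*o^3 + 528*o^2 - 108*o - 2160
(5) = 10*z^4 + 11*z^3 + 6*z^2 + 9*z - 7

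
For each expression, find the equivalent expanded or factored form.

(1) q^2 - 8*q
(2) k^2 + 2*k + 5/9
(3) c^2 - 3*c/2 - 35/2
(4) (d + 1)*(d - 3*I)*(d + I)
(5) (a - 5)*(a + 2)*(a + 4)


(1) = q*(q - 8)
(2) = (k + 1/3)*(k + 5/3)
(3) = (c - 5)*(c + 7/2)
(4) = d^3 + d^2 - 2*I*d^2 + 3*d - 2*I*d + 3
(5) = a^3 + a^2 - 22*a - 40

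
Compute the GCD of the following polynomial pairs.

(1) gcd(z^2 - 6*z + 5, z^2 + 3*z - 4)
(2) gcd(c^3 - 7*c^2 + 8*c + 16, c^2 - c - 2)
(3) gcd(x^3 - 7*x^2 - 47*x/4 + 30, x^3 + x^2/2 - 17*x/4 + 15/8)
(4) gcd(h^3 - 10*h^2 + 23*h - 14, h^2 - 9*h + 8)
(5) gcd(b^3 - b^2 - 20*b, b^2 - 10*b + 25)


(1) = z - 1
(2) = gcd((c - 4)^2*(c + 1), (c - 2)*(c + 1)) = c + 1
(3) = x^2 + x - 15/4
(4) = gcd((h - 7)*(h - 2)*(h - 1), (h - 8)*(h - 1)) = h - 1
(5) = gcd(b*(b - 5)*(b + 4), (b - 5)^2) = b - 5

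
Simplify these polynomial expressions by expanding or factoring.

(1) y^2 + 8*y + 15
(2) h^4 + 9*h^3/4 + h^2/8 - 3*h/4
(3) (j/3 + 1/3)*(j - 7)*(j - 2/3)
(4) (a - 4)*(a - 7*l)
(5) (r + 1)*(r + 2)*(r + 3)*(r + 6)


(1) = (y + 3)*(y + 5)
(2) = h*(h - 1/2)*(h + 3/4)*(h + 2)
(3) = j^3/3 - 20*j^2/9 - j + 14/9
(4) = a^2 - 7*a*l - 4*a + 28*l
(5) = r^4 + 12*r^3 + 47*r^2 + 72*r + 36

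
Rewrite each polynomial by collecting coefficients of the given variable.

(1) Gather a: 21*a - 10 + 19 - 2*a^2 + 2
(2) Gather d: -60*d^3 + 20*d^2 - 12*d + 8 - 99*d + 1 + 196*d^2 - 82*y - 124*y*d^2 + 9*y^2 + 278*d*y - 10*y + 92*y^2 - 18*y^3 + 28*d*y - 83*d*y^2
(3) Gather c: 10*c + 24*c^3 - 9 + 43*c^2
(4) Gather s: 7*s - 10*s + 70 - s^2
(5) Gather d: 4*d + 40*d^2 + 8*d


(1) = -2*a^2 + 21*a + 11
(2) = -60*d^3 + d^2*(216 - 124*y) + d*(-83*y^2 + 306*y - 111) - 18*y^3 + 101*y^2 - 92*y + 9
(3) = 24*c^3 + 43*c^2 + 10*c - 9
(4) = -s^2 - 3*s + 70
(5) = 40*d^2 + 12*d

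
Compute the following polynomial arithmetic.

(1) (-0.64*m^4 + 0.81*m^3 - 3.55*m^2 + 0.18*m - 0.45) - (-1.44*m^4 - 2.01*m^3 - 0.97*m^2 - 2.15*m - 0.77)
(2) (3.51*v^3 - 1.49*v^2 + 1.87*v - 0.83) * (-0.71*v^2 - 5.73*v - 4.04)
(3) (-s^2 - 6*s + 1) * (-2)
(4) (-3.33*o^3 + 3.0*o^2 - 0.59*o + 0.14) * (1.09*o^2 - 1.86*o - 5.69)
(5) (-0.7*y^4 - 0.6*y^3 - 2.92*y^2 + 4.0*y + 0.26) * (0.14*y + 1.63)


(1) = 0.8*m^4 + 2.82*m^3 - 2.58*m^2 + 2.33*m + 0.32
(2) = -2.4921*v^5 - 19.0544*v^4 - 6.9704*v^3 - 4.1062*v^2 - 2.7989*v + 3.3532
(3) = 2*s^2 + 12*s - 2
(4) = -3.6297*o^5 + 9.4638*o^4 + 12.7246*o^3 - 15.82*o^2 + 3.0967*o - 0.7966
(5) = -0.098*y^5 - 1.225*y^4 - 1.3868*y^3 - 4.1996*y^2 + 6.5564*y + 0.4238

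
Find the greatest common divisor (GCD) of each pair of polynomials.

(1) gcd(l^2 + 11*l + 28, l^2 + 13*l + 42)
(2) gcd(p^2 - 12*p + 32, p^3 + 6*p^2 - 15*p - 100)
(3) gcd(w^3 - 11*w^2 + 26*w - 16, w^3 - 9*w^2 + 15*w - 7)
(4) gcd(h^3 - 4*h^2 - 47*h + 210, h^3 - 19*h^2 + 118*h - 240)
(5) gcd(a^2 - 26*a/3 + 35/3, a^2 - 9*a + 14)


(1) = gcd((l + 4)*(l + 7), (l + 6)*(l + 7)) = l + 7
(2) = p - 4
(3) = gcd((w - 8)*(w - 2)*(w - 1), (w - 7)*(w - 1)^2) = w - 1
(4) = gcd((h - 6)*(h - 5)*(h + 7), (h - 8)*(h - 6)*(h - 5)) = h^2 - 11*h + 30
(5) = gcd((a - 7)*(a - 5/3), (a - 7)*(a - 2)) = a - 7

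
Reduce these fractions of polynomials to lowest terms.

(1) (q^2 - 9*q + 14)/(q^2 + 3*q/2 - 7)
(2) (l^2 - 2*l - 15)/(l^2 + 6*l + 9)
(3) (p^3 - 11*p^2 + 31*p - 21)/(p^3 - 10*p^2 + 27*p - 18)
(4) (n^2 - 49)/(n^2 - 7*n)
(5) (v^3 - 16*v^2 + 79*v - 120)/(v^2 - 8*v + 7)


(1) = (2*q - 14)/(2*q + 7)
(2) = (l - 5)/(l + 3)
(3) = (p - 7)/(p - 6)
(4) = (n + 7)/n
(5) = (v^3 - 16*v^2 + 79*v - 120)/(v^2 - 8*v + 7)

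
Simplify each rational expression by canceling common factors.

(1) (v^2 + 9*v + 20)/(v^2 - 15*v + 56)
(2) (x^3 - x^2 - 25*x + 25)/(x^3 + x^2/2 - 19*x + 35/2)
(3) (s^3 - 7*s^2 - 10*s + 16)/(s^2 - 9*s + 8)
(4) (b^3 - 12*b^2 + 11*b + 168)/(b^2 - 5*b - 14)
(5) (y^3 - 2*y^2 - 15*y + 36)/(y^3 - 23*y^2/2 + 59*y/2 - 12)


(1) = (v^2 + 9*v + 20)/(v^2 - 15*v + 56)
(2) = (2*x - 10)/(2*x - 7)
(3) = s + 2
(4) = (b^2 - 5*b - 24)/(b + 2)
(5) = (2*y^2 + 2*y - 24)/(2*y^2 - 17*y + 8)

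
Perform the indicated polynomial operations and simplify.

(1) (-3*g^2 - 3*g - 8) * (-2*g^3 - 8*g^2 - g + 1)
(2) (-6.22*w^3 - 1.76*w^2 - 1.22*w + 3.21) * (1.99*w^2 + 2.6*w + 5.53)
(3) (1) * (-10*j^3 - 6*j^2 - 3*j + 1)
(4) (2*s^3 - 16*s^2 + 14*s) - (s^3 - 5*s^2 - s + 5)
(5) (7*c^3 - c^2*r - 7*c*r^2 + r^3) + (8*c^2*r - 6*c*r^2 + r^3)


(1) = 6*g^5 + 30*g^4 + 43*g^3 + 64*g^2 + 5*g - 8
(2) = -12.3778*w^5 - 19.6744*w^4 - 41.4004*w^3 - 6.5169*w^2 + 1.5994*w + 17.7513
(3) = -10*j^3 - 6*j^2 - 3*j + 1
(4) = s^3 - 11*s^2 + 15*s - 5
(5) = 7*c^3 + 7*c^2*r - 13*c*r^2 + 2*r^3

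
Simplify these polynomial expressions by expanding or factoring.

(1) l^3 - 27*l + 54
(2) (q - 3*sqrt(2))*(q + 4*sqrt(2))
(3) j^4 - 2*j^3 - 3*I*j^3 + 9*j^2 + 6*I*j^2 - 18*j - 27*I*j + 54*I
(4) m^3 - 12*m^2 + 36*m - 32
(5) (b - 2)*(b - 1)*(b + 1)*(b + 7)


(1) = (l - 3)^2*(l + 6)
(2) = q^2 + sqrt(2)*q - 24
(3) = (j - 2)*(j - 3*I)^2*(j + 3*I)
(4) = (m - 8)*(m - 2)^2
(5) = b^4 + 5*b^3 - 15*b^2 - 5*b + 14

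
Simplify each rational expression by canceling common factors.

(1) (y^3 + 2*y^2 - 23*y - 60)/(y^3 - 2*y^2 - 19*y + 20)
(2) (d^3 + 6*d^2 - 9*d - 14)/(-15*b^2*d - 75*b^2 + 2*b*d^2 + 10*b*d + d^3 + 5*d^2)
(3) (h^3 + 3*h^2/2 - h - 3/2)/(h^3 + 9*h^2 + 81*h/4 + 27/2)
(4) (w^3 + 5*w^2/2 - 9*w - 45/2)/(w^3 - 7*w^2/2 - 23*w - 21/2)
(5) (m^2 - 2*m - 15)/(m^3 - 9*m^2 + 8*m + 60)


(1) = (y + 3)/(y - 1)
(2) = (-d^3 - 6*d^2 + 9*d + 14)/(15*b^2*d + 75*b^2 - 2*b*d^2 - 10*b*d - d^3 - 5*d^2)
(3) = (2*h^2 - 2)/(2*h^2 + 15*h + 18)
(4) = (2*w^2 - w - 15)/(2*w^2 - 13*w - 7)
(5) = (m + 3)/(m^2 - 4*m - 12)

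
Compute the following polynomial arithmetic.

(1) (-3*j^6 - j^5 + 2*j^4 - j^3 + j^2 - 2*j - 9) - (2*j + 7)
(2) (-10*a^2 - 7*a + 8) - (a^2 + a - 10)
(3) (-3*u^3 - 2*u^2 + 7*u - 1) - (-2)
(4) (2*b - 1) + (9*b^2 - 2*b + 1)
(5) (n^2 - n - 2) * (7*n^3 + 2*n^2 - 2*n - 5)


(1) = -3*j^6 - j^5 + 2*j^4 - j^3 + j^2 - 4*j - 16
(2) = -11*a^2 - 8*a + 18
(3) = -3*u^3 - 2*u^2 + 7*u + 1
(4) = 9*b^2
(5) = 7*n^5 - 5*n^4 - 18*n^3 - 7*n^2 + 9*n + 10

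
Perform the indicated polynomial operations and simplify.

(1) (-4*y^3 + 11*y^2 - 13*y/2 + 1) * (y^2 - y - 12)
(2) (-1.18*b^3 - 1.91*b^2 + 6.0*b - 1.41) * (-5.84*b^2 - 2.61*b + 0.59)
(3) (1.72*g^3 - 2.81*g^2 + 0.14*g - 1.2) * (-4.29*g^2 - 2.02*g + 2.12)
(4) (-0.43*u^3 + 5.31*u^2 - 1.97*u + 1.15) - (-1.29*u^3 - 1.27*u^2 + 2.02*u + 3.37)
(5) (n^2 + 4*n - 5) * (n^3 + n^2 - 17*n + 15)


(1) = -4*y^5 + 15*y^4 + 61*y^3/2 - 249*y^2/2 + 77*y - 12
(2) = 6.8912*b^5 + 14.2342*b^4 - 30.7511*b^3 - 8.5525*b^2 + 7.2201*b - 0.8319
(3) = -7.3788*g^5 + 8.5805*g^4 + 8.722*g^3 - 1.092*g^2 + 2.7208*g - 2.544
(4) = 0.86*u^3 + 6.58*u^2 - 3.99*u - 2.22
(5) = n^5 + 5*n^4 - 18*n^3 - 58*n^2 + 145*n - 75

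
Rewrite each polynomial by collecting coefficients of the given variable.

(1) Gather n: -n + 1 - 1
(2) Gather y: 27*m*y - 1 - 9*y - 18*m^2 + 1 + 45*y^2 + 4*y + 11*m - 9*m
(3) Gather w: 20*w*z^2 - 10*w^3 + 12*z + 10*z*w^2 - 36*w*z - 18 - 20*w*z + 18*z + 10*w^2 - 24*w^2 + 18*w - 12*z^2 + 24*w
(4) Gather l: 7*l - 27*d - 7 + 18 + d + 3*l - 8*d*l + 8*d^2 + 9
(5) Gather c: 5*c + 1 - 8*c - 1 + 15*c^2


(1) = -n
(2) = -18*m^2 + 2*m + 45*y^2 + y*(27*m - 5)
(3) = -10*w^3 + w^2*(10*z - 14) + w*(20*z^2 - 56*z + 42) - 12*z^2 + 30*z - 18
(4) = 8*d^2 - 26*d + l*(10 - 8*d) + 20
(5) = 15*c^2 - 3*c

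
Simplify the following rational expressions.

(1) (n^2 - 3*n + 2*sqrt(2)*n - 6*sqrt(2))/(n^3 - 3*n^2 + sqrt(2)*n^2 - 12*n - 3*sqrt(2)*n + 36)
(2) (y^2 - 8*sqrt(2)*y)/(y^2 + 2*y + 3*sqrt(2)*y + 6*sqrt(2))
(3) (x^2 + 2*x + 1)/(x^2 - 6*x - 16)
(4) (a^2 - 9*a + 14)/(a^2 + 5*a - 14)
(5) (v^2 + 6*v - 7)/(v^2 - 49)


(1) = (n + 2*sqrt(2))/(n^2 + sqrt(2)*n - 12)
(2) = (y^2 - 8*sqrt(2)*y)/(y^2 + y*(2 + 3*sqrt(2)) + 6*sqrt(2))
(3) = (x^2 + 2*x + 1)/(x^2 - 6*x - 16)
(4) = (a - 7)/(a + 7)
(5) = (v - 1)/(v - 7)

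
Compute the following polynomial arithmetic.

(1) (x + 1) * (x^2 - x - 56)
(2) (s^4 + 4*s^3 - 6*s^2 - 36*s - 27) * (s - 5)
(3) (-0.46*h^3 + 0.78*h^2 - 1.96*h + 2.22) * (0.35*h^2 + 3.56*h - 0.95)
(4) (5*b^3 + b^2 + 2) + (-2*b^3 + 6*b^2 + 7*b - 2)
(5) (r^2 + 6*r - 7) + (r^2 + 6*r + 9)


(1) = x^3 - 57*x - 56
(2) = s^5 - s^4 - 26*s^3 - 6*s^2 + 153*s + 135
(3) = -0.161*h^5 - 1.3646*h^4 + 2.5278*h^3 - 6.9416*h^2 + 9.7652*h - 2.109
(4) = 3*b^3 + 7*b^2 + 7*b
(5) = 2*r^2 + 12*r + 2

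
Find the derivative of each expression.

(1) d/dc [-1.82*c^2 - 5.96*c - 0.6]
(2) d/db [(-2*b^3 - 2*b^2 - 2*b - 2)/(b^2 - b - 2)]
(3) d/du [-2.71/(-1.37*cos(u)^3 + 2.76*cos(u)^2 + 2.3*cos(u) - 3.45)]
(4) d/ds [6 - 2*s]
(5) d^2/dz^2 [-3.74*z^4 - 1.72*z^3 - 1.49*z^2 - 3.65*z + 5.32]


(1) = -3.64*c - 5.96
(2) = 2*(-b^2 + 4*b + 1)/(b^2 - 4*b + 4)
(3) = (11.1381*cos(u)^2 - 14.9592*cos(u) - 6.233)*sin(u)/(1.37*cos(u)^3 - 2.76*cos(u)^2 - 2.3*cos(u) + 3.45)^2
(4) = -2
(5) = -44.88*z^2 - 10.32*z - 2.98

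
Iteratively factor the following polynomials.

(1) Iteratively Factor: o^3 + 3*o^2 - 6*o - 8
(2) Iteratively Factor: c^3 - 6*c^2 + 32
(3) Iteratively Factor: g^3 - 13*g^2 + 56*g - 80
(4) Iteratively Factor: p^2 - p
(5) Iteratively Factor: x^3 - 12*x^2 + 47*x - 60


(1) = (o - 2)*(o^2 + 5*o + 4) = (o - 2)*(o + 1)*(o + 4)
(2) = (c - 4)*(c^2 - 2*c - 8) = (c - 4)*(c + 2)*(c - 4)
(3) = (g - 4)*(g^2 - 9*g + 20) = (g - 5)*(g - 4)*(g - 4)
(4) = (p)*(p - 1)
(5) = (x - 3)*(x^2 - 9*x + 20) = (x - 5)*(x - 3)*(x - 4)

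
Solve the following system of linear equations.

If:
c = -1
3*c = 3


Then:
No Solution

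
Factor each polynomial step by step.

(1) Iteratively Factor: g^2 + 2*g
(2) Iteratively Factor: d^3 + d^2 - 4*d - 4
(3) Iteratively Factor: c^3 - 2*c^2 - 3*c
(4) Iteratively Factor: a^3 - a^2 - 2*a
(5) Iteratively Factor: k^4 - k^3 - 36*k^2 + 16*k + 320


(1) = (g)*(g + 2)
(2) = (d + 1)*(d^2 - 4) = (d - 2)*(d + 1)*(d + 2)
(3) = (c + 1)*(c^2 - 3*c) = c*(c + 1)*(c - 3)
(4) = (a)*(a^2 - a - 2) = a*(a + 1)*(a - 2)
(5) = (k + 4)*(k^3 - 5*k^2 - 16*k + 80) = (k - 5)*(k + 4)*(k^2 - 16) = (k - 5)*(k + 4)^2*(k - 4)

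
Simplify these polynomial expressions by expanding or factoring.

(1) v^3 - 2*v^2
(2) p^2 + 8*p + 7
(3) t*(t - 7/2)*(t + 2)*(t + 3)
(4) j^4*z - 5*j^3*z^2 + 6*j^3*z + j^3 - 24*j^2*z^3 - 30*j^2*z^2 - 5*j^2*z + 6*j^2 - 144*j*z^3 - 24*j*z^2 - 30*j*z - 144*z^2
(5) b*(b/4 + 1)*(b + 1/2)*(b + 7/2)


(1) = v^2*(v - 2)
(2) = (p + 1)*(p + 7)
(3) = t^4 + 3*t^3/2 - 23*t^2/2 - 21*t
(4) = (j + 6)*(j - 8*z)*(j + 3*z)*(j*z + 1)
(5) = b^4/4 + 2*b^3 + 71*b^2/16 + 7*b/4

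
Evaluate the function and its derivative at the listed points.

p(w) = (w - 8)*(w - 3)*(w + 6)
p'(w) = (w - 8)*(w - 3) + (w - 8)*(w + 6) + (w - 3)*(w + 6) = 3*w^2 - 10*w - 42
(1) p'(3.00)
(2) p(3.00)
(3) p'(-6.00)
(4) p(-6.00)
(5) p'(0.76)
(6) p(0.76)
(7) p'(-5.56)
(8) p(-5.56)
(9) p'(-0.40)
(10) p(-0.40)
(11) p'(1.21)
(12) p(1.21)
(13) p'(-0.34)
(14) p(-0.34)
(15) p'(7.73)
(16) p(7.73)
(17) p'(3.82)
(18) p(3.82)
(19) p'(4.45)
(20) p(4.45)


(1) = -45.00
(2) = 0.00
(3) = 126.00
(4) = 0.00
(5) = -47.87
(6) = 109.63
(7) = 106.34
(8) = 51.07
(9) = -37.52
(10) = 159.94
(11) = -49.71
(12) = 87.63
(13) = -38.25
(14) = 157.66
(15) = 59.96
(16) = -17.53
(17) = -36.42
(18) = -33.66
(19) = -27.09
(20) = -53.79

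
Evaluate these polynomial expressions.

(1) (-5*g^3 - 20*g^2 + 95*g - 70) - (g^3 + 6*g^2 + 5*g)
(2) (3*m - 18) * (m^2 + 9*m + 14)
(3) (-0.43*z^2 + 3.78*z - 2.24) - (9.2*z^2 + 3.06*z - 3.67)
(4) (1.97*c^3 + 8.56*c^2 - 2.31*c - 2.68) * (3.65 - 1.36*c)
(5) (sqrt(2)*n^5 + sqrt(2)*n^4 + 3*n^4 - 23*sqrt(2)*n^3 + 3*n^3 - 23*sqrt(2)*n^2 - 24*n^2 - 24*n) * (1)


(1) = -6*g^3 - 26*g^2 + 90*g - 70
(2) = 3*m^3 + 9*m^2 - 120*m - 252
(3) = -9.63*z^2 + 0.72*z + 1.43
(4) = -2.6792*c^4 - 4.4511*c^3 + 34.3856*c^2 - 4.7867*c - 9.782
(5) = sqrt(2)*n^5 + sqrt(2)*n^4 + 3*n^4 - 23*sqrt(2)*n^3 + 3*n^3 - 23*sqrt(2)*n^2 - 24*n^2 - 24*n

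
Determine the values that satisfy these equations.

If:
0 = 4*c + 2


Then:
c = -1/2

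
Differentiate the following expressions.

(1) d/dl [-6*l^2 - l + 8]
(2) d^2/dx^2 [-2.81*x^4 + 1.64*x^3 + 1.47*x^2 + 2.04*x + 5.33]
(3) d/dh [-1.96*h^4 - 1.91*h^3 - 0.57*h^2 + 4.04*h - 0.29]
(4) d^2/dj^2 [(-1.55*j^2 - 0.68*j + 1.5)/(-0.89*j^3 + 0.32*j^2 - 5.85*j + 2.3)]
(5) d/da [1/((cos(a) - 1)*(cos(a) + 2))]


(1) = -12*l - 1
(2) = -33.72*x^2 + 9.84*x + 2.94
(3) = -7.84*h^3 - 5.73*h^2 - 1.14*h + 4.04
(4) = (2.45551*j^6 + 3.231768*j^5 - 63.840234*j^4 + 50.116724*j^3 - 37.92138*j^2 - 4.57788*j - 65.7617)/(0.704969*j^9 - 0.760416*j^8 + 14.174763*j^7 - 15.494738*j^6 + 97.101435*j^5 - 105.40986*j^4 + 240.159525*j^3 - 241.21365*j^2 + 92.8395*j - 12.167)
(5) = (sin(a) + sin(2*a))/((cos(a) - 1)^2*(cos(a) + 2)^2)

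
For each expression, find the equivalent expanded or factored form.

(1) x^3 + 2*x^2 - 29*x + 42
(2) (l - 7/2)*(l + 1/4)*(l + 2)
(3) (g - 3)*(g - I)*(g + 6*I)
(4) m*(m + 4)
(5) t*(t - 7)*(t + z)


(1) = (x - 3)*(x - 2)*(x + 7)
(2) = l^3 - 5*l^2/4 - 59*l/8 - 7/4
(3) = g^3 - 3*g^2 + 5*I*g^2 + 6*g - 15*I*g - 18
(4) = m^2 + 4*m
(5) = t^3 + t^2*z - 7*t^2 - 7*t*z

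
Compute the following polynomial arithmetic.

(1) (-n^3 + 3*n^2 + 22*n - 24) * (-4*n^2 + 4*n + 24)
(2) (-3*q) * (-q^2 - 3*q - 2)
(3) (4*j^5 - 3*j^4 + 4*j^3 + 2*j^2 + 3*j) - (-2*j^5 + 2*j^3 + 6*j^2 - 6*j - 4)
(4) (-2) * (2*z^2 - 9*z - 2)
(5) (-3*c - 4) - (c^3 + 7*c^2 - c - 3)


(1) = 4*n^5 - 16*n^4 - 100*n^3 + 256*n^2 + 432*n - 576
(2) = 3*q^3 + 9*q^2 + 6*q
(3) = 6*j^5 - 3*j^4 + 2*j^3 - 4*j^2 + 9*j + 4
(4) = -4*z^2 + 18*z + 4
(5) = -c^3 - 7*c^2 - 2*c - 1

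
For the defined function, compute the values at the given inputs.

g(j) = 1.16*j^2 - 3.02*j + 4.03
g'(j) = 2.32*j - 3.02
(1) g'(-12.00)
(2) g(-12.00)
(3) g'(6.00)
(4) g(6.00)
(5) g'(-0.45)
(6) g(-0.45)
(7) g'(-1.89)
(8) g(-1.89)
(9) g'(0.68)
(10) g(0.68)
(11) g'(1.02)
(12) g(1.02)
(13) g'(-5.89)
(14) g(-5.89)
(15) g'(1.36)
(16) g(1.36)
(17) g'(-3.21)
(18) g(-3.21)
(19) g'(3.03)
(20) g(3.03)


(1) = -30.86
(2) = 207.31
(3) = 10.90
(4) = 27.67
(5) = -4.06
(6) = 5.62
(7) = -7.40
(8) = 13.88
(9) = -1.44
(10) = 2.51
(11) = -0.65
(12) = 2.16
(13) = -16.68
(14) = 62.06
(15) = 0.14
(16) = 2.07
(17) = -10.47
(18) = 25.68
(19) = 4.01
(20) = 5.53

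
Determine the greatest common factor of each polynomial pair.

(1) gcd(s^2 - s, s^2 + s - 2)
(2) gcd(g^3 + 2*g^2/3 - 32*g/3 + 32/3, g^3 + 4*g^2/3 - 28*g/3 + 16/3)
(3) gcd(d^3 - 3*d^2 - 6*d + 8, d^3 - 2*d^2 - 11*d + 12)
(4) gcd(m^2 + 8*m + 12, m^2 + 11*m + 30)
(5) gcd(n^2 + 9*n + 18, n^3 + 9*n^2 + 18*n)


(1) = gcd(s*(s - 1), (s - 1)*(s + 2)) = s - 1
(2) = gcd((g - 2)*(g - 4/3)*(g + 4), (g - 2)*(g - 2/3)*(g + 4)) = g^2 + 2*g - 8
(3) = gcd((d - 4)*(d - 1)*(d + 2), (d - 4)*(d - 1)*(d + 3)) = d^2 - 5*d + 4
(4) = gcd((m + 2)*(m + 6), (m + 5)*(m + 6)) = m + 6
(5) = n^2 + 9*n + 18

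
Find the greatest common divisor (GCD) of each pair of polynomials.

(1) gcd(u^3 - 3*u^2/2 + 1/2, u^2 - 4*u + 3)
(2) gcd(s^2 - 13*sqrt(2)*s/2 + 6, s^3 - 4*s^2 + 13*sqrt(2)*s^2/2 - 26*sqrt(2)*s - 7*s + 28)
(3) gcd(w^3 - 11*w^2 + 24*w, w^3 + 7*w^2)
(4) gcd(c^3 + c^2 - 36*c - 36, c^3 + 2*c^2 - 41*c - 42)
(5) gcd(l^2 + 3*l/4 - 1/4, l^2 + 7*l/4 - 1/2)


(1) = u - 1
(2) = gcd((s - 6*sqrt(2))*(s - sqrt(2)/2), (s - 4)*(s - sqrt(2)/2)*(s + 7*sqrt(2))) = s - sqrt(2)/2
(3) = gcd(w*(w - 8)*(w - 3), w^2*(w + 7)) = w
(4) = c^2 - 5*c - 6
(5) = l - 1/4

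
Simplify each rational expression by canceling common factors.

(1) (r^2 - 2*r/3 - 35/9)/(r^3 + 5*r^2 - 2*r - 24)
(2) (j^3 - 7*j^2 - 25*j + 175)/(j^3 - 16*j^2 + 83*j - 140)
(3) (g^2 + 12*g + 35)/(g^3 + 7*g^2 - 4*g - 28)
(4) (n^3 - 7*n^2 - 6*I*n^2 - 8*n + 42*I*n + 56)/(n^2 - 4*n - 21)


(1) = (9*r^2 - 6*r - 35)/(9*r^3 + 45*r^2 - 18*r - 216)
(2) = (j + 5)/(j - 4)
(3) = (g + 5)/(g^2 - 4)
(4) = (n^2 - 6*I*n - 8)/(n + 3)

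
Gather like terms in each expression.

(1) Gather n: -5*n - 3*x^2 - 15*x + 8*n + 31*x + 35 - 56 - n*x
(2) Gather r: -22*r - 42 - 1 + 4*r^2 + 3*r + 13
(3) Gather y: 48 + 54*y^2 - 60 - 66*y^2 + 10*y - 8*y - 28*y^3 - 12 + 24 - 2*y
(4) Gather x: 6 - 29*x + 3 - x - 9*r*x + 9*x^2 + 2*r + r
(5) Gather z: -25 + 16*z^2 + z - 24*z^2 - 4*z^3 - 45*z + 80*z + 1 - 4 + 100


(1) = n*(3 - x) - 3*x^2 + 16*x - 21
(2) = 4*r^2 - 19*r - 30
(3) = -28*y^3 - 12*y^2
(4) = 3*r + 9*x^2 + x*(-9*r - 30) + 9
(5) = -4*z^3 - 8*z^2 + 36*z + 72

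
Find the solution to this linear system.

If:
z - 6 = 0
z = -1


Then:
No Solution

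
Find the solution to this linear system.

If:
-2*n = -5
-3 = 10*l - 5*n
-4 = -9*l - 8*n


Then:
No Solution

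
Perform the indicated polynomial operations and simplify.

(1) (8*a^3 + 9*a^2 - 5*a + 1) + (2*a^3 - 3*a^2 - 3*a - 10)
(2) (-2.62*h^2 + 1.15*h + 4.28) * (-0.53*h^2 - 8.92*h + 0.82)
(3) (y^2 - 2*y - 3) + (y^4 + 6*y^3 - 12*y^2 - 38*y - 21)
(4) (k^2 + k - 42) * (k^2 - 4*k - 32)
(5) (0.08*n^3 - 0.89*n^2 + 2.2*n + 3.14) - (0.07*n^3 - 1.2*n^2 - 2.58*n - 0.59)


(1) = 10*a^3 + 6*a^2 - 8*a - 9
(2) = 1.3886*h^4 + 22.7609*h^3 - 14.6748*h^2 - 37.2346*h + 3.5096
(3) = y^4 + 6*y^3 - 11*y^2 - 40*y - 24
(4) = k^4 - 3*k^3 - 78*k^2 + 136*k + 1344
(5) = 0.01*n^3 + 0.31*n^2 + 4.78*n + 3.73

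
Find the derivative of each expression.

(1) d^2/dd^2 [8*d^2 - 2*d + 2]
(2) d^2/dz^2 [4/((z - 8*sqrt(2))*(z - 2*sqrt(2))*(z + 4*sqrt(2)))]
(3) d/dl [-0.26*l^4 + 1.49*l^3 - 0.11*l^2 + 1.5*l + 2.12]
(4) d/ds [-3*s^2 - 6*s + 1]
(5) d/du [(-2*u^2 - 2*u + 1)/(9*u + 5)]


(1) = 16
(2) = 48*(z^4 - 8*sqrt(2)*z^3 + 12*z^2 + 80*sqrt(2)*z + 640)/(z^9 - 18*sqrt(2)*z^8 + 72*z^7 + 1680*sqrt(2)*z^6 - 12672*z^5 - 50688*sqrt(2)*z^4 + 430080*z^3 + 294912*sqrt(2)*z^2 - 4718592*z + 4194304*sqrt(2))
(3) = -1.04*l^3 + 4.47*l^2 - 0.22*l + 1.5
(4) = -6*s - 6
(5) = (-18*u^2 - 20*u - 19)/(81*u^2 + 90*u + 25)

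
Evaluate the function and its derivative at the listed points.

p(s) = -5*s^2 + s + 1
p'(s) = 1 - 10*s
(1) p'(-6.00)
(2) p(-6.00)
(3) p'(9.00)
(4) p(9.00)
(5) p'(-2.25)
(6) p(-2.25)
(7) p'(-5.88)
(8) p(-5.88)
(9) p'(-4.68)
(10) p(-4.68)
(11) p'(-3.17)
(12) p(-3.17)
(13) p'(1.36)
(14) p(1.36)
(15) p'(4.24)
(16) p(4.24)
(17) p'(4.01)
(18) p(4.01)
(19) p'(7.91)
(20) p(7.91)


(1) = 61.00
(2) = -185.00
(3) = -89.00
(4) = -395.00
(5) = 23.50
(6) = -26.56
(7) = 59.80
(8) = -177.75
(9) = 47.80
(10) = -113.19
(11) = 32.70
(12) = -52.41
(13) = -12.60
(14) = -6.89
(15) = -41.40
(16) = -84.65
(17) = -39.10
(18) = -75.39
(19) = -78.10
(20) = -303.93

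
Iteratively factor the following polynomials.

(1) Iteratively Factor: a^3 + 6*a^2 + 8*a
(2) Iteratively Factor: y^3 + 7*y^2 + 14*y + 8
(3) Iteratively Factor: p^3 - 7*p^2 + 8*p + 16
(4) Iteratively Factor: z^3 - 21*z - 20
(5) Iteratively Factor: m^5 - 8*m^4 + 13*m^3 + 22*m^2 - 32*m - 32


(1) = (a + 2)*(a^2 + 4*a) = (a + 2)*(a + 4)*(a)
(2) = (y + 4)*(y^2 + 3*y + 2) = (y + 1)*(y + 4)*(y + 2)
(3) = (p + 1)*(p^2 - 8*p + 16) = (p - 4)*(p + 1)*(p - 4)
(4) = (z + 1)*(z^2 - z - 20) = (z + 1)*(z + 4)*(z - 5)
(5) = (m + 1)*(m^4 - 9*m^3 + 22*m^2 - 32) = (m - 2)*(m + 1)*(m^3 - 7*m^2 + 8*m + 16) = (m - 4)*(m - 2)*(m + 1)*(m^2 - 3*m - 4) = (m - 4)^2*(m - 2)*(m + 1)*(m + 1)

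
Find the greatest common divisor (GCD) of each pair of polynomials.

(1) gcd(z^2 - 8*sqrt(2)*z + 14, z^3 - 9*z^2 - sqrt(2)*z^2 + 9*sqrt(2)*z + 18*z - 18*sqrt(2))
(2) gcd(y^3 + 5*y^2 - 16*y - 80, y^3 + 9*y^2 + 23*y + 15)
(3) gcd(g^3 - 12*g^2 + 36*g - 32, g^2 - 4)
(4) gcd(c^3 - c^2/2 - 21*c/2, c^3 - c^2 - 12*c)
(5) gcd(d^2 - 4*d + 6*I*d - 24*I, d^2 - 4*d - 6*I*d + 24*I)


(1) = gcd((z - 7*sqrt(2))*(z - sqrt(2)), (z - 6)*(z - 3)*(z - sqrt(2))) = z - sqrt(2)
(2) = y + 5
(3) = gcd((g - 8)*(g - 2)^2, (g - 2)*(g + 2)) = g - 2
(4) = c^2 + 3*c
(5) = d - 4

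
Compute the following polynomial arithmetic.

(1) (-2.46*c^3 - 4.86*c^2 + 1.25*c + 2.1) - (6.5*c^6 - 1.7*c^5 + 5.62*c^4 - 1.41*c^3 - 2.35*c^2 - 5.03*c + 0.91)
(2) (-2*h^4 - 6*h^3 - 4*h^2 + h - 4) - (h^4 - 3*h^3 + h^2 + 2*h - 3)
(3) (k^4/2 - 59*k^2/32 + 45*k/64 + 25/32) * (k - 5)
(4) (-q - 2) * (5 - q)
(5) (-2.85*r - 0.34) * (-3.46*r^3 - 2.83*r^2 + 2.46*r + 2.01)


(1) = -6.5*c^6 + 1.7*c^5 - 5.62*c^4 - 1.05*c^3 - 2.51*c^2 + 6.28*c + 1.19
(2) = -3*h^4 - 3*h^3 - 5*h^2 - h - 1
(3) = k^5/2 - 5*k^4/2 - 59*k^3/32 + 635*k^2/64 - 175*k/64 - 125/32
(4) = q^2 - 3*q - 10
(5) = 9.861*r^4 + 9.2419*r^3 - 6.0488*r^2 - 6.5649*r - 0.6834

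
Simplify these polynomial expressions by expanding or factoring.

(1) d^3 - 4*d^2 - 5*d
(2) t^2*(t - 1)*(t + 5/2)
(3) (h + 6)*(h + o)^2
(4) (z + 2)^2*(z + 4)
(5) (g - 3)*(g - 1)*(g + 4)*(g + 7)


(1) = d*(d - 5)*(d + 1)
(2) = t^4 + 3*t^3/2 - 5*t^2/2
(3) = h^3 + 2*h^2*o + 6*h^2 + h*o^2 + 12*h*o + 6*o^2
(4) = z^3 + 8*z^2 + 20*z + 16
(5) = g^4 + 7*g^3 - 13*g^2 - 79*g + 84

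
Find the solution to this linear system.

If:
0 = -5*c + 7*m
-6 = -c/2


Then:
c = 12
m = 60/7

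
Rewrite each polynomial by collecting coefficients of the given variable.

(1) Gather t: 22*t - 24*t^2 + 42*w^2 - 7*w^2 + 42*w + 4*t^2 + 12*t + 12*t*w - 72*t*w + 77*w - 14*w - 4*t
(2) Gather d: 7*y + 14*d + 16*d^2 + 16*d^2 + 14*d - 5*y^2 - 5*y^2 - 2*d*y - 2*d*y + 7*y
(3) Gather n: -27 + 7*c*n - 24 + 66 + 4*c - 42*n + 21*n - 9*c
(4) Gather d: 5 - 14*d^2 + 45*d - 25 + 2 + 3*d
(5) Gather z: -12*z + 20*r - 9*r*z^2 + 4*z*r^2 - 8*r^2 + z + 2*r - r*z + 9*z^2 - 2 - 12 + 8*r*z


(1) = -20*t^2 + t*(30 - 60*w) + 35*w^2 + 105*w
(2) = 32*d^2 + d*(28 - 4*y) - 10*y^2 + 14*y
(3) = -5*c + n*(7*c - 21) + 15
(4) = -14*d^2 + 48*d - 18
(5) = -8*r^2 + 22*r + z^2*(9 - 9*r) + z*(4*r^2 + 7*r - 11) - 14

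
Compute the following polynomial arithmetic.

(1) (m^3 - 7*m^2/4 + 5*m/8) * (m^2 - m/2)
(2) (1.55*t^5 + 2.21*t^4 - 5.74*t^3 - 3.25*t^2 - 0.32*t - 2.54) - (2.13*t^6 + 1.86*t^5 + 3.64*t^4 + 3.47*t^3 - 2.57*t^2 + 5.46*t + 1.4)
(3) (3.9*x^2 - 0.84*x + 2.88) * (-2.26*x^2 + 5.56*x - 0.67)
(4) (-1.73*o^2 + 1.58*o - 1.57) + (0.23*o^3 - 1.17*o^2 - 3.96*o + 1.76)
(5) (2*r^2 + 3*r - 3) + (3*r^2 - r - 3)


(1) = m^5 - 9*m^4/4 + 3*m^3/2 - 5*m^2/16
(2) = -2.13*t^6 - 0.31*t^5 - 1.43*t^4 - 9.21*t^3 - 0.68*t^2 - 5.78*t - 3.94
(3) = -8.814*x^4 + 23.5824*x^3 - 13.7922*x^2 + 16.5756*x - 1.9296
(4) = 0.23*o^3 - 2.9*o^2 - 2.38*o + 0.19
(5) = 5*r^2 + 2*r - 6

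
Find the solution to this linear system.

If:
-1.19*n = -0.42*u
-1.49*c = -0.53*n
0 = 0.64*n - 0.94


Then:
c = 0.52
n = 1.47
u = 4.16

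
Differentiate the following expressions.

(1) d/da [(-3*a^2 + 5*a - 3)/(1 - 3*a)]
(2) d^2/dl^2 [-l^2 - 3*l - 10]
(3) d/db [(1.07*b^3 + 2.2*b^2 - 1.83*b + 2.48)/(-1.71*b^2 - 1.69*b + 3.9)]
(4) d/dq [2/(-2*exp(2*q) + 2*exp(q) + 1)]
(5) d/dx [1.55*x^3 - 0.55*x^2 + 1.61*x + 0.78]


(1) = (9*a^2 - 6*a - 4)/(9*a^2 - 6*a + 1)
(2) = -2
(3) = (-1.8297*b^4 - 3.6166*b^3 + 5.6717*b^2 + 25.6416*b - 2.9458)/(2.9241*b^4 + 5.7798*b^3 - 10.4819*b^2 - 13.182*b + 15.21)
(4) = (8*exp(q) - 4)*exp(q)/(-2*exp(2*q) + 2*exp(q) + 1)^2
(5) = 4.65*x^2 - 1.1*x + 1.61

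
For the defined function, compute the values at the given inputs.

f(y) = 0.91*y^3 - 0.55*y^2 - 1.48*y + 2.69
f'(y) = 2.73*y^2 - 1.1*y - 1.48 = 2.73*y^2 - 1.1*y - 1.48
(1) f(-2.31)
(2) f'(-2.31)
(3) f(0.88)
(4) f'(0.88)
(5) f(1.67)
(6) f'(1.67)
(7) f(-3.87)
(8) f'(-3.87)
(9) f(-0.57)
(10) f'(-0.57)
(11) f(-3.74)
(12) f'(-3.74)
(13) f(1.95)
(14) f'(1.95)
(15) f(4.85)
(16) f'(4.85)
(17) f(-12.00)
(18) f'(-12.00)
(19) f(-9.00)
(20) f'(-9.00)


(1) = -8.04
(2) = 15.63
(3) = 1.58
(4) = -0.33
(5) = 2.92
(6) = 4.30
(7) = -52.56
(8) = 43.66
(9) = 3.19
(10) = 0.03
(11) = -47.07
(12) = 40.82
(13) = 4.46
(14) = 6.76
(15) = 86.39
(16) = 57.40
(17) = -1631.23
(18) = 404.84
(19) = -691.93
(20) = 229.55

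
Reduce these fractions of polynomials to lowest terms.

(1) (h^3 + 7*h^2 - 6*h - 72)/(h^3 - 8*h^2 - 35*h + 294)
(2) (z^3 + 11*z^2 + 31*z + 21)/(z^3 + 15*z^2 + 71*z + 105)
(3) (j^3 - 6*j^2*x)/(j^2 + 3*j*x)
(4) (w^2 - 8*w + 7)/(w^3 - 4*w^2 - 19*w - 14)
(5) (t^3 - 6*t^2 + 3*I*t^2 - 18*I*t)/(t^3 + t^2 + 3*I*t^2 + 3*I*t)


(1) = (h^2 + h - 12)/(h^2 - 14*h + 49)
(2) = (z + 1)/(z + 5)
(3) = (j^2 - 6*j*x)/(j + 3*x)
(4) = (w - 1)/(w^2 + 3*w + 2)
(5) = (t - 6)/(t + 1)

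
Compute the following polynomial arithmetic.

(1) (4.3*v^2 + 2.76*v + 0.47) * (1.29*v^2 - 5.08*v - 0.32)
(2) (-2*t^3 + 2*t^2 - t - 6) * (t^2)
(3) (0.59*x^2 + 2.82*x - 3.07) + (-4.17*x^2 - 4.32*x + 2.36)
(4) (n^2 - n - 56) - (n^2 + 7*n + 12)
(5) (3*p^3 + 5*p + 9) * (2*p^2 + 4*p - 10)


(1) = 5.547*v^4 - 18.2836*v^3 - 14.7905*v^2 - 3.2708*v - 0.1504
(2) = -2*t^5 + 2*t^4 - t^3 - 6*t^2
(3) = -3.58*x^2 - 1.5*x - 0.71
(4) = -8*n - 68
(5) = 6*p^5 + 12*p^4 - 20*p^3 + 38*p^2 - 14*p - 90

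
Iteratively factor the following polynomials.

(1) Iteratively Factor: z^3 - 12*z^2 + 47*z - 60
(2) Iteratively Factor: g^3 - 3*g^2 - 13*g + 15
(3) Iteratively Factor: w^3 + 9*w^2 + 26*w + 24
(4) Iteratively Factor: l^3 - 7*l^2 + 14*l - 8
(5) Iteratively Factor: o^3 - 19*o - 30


(1) = (z - 5)*(z^2 - 7*z + 12) = (z - 5)*(z - 4)*(z - 3)
(2) = (g - 1)*(g^2 - 2*g - 15) = (g - 5)*(g - 1)*(g + 3)
(3) = (w + 4)*(w^2 + 5*w + 6) = (w + 2)*(w + 4)*(w + 3)
(4) = (l - 2)*(l^2 - 5*l + 4) = (l - 2)*(l - 1)*(l - 4)
(5) = (o - 5)*(o^2 + 5*o + 6) = (o - 5)*(o + 2)*(o + 3)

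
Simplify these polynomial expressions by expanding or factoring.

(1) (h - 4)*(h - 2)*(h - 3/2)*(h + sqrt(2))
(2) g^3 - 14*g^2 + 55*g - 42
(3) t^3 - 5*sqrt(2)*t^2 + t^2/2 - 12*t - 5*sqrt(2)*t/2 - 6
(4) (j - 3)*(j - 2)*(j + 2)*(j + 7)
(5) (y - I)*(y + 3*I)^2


(1) = h^4 - 15*h^3/2 + sqrt(2)*h^3 - 15*sqrt(2)*h^2/2 + 17*h^2 - 12*h + 17*sqrt(2)*h - 12*sqrt(2)
(2) = (g - 7)*(g - 6)*(g - 1)
(3) = (t + 1/2)*(t - 6*sqrt(2))*(t + sqrt(2))
(4) = j^4 + 4*j^3 - 25*j^2 - 16*j + 84
(5) = y^3 + 5*I*y^2 - 3*y + 9*I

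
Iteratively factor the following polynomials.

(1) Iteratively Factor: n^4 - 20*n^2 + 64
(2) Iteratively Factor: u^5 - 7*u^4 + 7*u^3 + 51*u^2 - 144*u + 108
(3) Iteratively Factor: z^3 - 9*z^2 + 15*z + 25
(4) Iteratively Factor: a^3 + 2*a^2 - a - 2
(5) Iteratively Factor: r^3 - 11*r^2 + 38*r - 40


(1) = (n - 4)*(n^3 + 4*n^2 - 4*n - 16) = (n - 4)*(n + 4)*(n^2 - 4) = (n - 4)*(n - 2)*(n + 4)*(n + 2)
(2) = (u - 3)*(u^4 - 4*u^3 - 5*u^2 + 36*u - 36) = (u - 3)^2*(u^3 - u^2 - 8*u + 12) = (u - 3)^2*(u - 2)*(u^2 + u - 6) = (u - 3)^2*(u - 2)*(u + 3)*(u - 2)
(3) = (z + 1)*(z^2 - 10*z + 25) = (z - 5)*(z + 1)*(z - 5)
(4) = (a + 1)*(a^2 + a - 2) = (a - 1)*(a + 1)*(a + 2)
(5) = (r - 2)*(r^2 - 9*r + 20) = (r - 4)*(r - 2)*(r - 5)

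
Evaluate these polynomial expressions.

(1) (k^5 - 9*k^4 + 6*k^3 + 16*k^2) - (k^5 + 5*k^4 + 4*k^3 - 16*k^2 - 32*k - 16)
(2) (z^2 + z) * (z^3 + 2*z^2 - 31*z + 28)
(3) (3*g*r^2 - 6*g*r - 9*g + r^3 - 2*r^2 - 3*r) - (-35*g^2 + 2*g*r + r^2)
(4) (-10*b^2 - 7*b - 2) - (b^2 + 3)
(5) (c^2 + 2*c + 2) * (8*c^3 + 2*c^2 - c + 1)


(1) = -14*k^4 + 2*k^3 + 32*k^2 + 32*k + 16
(2) = z^5 + 3*z^4 - 29*z^3 - 3*z^2 + 28*z
(3) = 35*g^2 + 3*g*r^2 - 8*g*r - 9*g + r^3 - 3*r^2 - 3*r
(4) = -11*b^2 - 7*b - 5
(5) = 8*c^5 + 18*c^4 + 19*c^3 + 3*c^2 + 2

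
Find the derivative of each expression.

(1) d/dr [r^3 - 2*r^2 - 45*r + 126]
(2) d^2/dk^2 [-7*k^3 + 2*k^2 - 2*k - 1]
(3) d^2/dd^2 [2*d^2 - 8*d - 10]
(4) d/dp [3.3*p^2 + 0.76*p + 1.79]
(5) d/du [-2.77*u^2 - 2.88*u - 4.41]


(1) = 3*r^2 - 4*r - 45
(2) = 4 - 42*k
(3) = 4
(4) = 6.6*p + 0.76
(5) = -5.54*u - 2.88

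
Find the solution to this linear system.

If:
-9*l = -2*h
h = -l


Then:
h = 0
l = 0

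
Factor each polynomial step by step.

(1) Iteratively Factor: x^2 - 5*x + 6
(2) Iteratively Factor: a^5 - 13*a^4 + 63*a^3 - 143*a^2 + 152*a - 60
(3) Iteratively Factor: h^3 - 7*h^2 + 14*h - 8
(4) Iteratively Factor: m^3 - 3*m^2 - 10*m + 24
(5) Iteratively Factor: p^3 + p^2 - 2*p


(1) = (x - 3)*(x - 2)
(2) = (a - 2)*(a^4 - 11*a^3 + 41*a^2 - 61*a + 30) = (a - 2)*(a - 1)*(a^3 - 10*a^2 + 31*a - 30) = (a - 3)*(a - 2)*(a - 1)*(a^2 - 7*a + 10) = (a - 3)*(a - 2)^2*(a - 1)*(a - 5)
(3) = (h - 4)*(h^2 - 3*h + 2) = (h - 4)*(h - 1)*(h - 2)
(4) = (m - 4)*(m^2 + m - 6) = (m - 4)*(m - 2)*(m + 3)
(5) = (p)*(p^2 + p - 2) = p*(p + 2)*(p - 1)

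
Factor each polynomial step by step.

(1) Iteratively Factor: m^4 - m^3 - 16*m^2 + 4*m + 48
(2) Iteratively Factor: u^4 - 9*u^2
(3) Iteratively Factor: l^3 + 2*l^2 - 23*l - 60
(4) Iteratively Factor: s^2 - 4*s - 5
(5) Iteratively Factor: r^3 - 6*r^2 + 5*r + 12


(1) = (m - 4)*(m^3 + 3*m^2 - 4*m - 12) = (m - 4)*(m + 2)*(m^2 + m - 6) = (m - 4)*(m + 2)*(m + 3)*(m - 2)
(2) = (u)*(u^3 - 9*u) = u^2*(u^2 - 9) = u^2*(u + 3)*(u - 3)
(3) = (l + 4)*(l^2 - 2*l - 15) = (l - 5)*(l + 4)*(l + 3)
(4) = (s - 5)*(s + 1)
(5) = (r + 1)*(r^2 - 7*r + 12) = (r - 4)*(r + 1)*(r - 3)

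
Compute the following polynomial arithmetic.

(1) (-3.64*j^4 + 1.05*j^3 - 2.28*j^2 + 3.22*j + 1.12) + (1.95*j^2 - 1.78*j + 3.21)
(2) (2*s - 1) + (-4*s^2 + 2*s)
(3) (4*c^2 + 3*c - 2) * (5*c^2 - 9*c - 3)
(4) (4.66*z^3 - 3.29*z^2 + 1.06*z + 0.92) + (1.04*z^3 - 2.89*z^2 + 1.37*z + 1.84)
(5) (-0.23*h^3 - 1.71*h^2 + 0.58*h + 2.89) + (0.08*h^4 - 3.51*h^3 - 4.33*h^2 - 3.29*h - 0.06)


(1) = -3.64*j^4 + 1.05*j^3 - 0.33*j^2 + 1.44*j + 4.33
(2) = -4*s^2 + 4*s - 1
(3) = 20*c^4 - 21*c^3 - 49*c^2 + 9*c + 6
(4) = 5.7*z^3 - 6.18*z^2 + 2.43*z + 2.76
(5) = 0.08*h^4 - 3.74*h^3 - 6.04*h^2 - 2.71*h + 2.83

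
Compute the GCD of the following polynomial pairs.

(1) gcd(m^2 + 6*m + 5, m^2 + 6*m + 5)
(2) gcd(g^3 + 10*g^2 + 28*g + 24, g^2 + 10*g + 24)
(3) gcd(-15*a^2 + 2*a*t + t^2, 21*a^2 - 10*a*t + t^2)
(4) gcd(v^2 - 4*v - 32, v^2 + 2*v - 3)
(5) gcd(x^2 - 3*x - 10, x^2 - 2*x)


(1) = m^2 + 6*m + 5
(2) = g + 6
(3) = -3*a + t
(4) = gcd((v - 8)*(v + 4), (v - 1)*(v + 3)) = 1
(5) = 1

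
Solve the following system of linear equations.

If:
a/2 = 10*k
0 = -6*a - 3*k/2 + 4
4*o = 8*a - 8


Then:
a = 160/243
k = 8/243
o = -166/243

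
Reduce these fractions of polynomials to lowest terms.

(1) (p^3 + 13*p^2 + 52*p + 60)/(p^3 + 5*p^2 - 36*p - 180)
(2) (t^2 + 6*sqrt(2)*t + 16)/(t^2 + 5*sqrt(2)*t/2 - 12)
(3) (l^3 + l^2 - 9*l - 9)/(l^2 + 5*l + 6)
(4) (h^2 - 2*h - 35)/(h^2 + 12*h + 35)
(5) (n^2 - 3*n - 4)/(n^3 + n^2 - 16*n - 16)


(1) = (p + 2)/(p - 6)
(2) = (2*t + 4*sqrt(2))/(2*t - 3*sqrt(2))
(3) = (l^2 - 2*l - 3)/(l + 2)
(4) = (h - 7)/(h + 7)
(5) = 1/(n + 4)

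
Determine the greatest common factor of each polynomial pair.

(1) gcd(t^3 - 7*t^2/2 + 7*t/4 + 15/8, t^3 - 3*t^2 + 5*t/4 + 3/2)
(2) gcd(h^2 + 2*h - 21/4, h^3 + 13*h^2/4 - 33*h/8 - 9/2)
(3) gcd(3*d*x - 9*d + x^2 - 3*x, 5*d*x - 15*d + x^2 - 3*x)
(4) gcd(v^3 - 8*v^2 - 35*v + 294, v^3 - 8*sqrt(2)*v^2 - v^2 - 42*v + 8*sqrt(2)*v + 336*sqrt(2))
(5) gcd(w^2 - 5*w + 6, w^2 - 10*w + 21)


(1) = t^2 - t - 3/4
(2) = h - 3/2
(3) = x - 3
(4) = v^2 - v - 42
(5) = w - 3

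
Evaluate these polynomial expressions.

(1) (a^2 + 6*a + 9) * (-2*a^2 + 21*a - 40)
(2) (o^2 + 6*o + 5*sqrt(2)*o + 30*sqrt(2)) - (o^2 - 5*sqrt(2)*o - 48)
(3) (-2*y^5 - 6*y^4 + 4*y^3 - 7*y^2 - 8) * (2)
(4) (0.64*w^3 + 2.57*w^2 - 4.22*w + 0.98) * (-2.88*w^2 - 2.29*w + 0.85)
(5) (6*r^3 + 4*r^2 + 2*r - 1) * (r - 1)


(1) = -2*a^4 + 9*a^3 + 68*a^2 - 51*a - 360
(2) = 6*o + 10*sqrt(2)*o + 30*sqrt(2) + 48
(3) = -4*y^5 - 12*y^4 + 8*y^3 - 14*y^2 - 16
(4) = -1.8432*w^5 - 8.8672*w^4 + 6.8123*w^3 + 9.0259*w^2 - 5.8312*w + 0.833
(5) = 6*r^4 - 2*r^3 - 2*r^2 - 3*r + 1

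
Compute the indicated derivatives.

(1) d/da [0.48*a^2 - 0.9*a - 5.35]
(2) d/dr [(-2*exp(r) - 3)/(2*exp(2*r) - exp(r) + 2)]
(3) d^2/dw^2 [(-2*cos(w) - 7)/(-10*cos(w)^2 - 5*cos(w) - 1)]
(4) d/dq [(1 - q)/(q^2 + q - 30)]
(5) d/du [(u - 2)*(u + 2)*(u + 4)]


(1) = 0.96*a - 0.9
(2) = ((2*exp(r) + 3)*(4*exp(r) - 1) - 4*exp(2*r) + 2*exp(r) - 4)*exp(r)/(2*exp(2*r) - exp(r) + 2)^2
(3) = (-450*(1 - cos(2*w))^2*cos(w) - 675*(1 - cos(2*w))^2 + 3431*cos(w)/2 - 1085*cos(2*w)/2 - 1065*cos(3*w)/2 + 100*cos(5*w) + 4695/2)/(5*cos(w) + 5*cos(2*w) + 6)^3
(4) = (-q^2 - q + (q - 1)*(2*q + 1) + 30)/(q^2 + q - 30)^2
(5) = 3*u^2 + 8*u - 4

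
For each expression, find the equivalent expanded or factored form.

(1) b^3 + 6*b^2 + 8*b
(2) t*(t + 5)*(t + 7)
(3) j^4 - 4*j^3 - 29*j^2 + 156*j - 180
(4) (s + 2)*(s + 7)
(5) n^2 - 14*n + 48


(1) = b*(b + 2)*(b + 4)
(2) = t^3 + 12*t^2 + 35*t
(3) = (j - 5)*(j - 3)*(j - 2)*(j + 6)
(4) = s^2 + 9*s + 14
(5) = (n - 8)*(n - 6)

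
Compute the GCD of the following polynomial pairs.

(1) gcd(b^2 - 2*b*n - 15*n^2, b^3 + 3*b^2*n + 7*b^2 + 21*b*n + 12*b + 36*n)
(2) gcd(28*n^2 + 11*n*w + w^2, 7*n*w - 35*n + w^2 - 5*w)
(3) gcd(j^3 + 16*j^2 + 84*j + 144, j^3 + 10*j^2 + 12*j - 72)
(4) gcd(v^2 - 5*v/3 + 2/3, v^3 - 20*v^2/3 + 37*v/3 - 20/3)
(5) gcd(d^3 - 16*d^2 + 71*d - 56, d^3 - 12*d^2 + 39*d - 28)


(1) = gcd((b - 5*n)*(b + 3*n), (b + 3)*(b + 4)*(b + 3*n)) = b + 3*n
(2) = 7*n + w
(3) = gcd((j + 4)*(j + 6)^2, (j - 2)*(j + 6)^2) = j^2 + 12*j + 36
(4) = v - 1
(5) = gcd((d - 8)*(d - 7)*(d - 1), (d - 7)*(d - 4)*(d - 1)) = d^2 - 8*d + 7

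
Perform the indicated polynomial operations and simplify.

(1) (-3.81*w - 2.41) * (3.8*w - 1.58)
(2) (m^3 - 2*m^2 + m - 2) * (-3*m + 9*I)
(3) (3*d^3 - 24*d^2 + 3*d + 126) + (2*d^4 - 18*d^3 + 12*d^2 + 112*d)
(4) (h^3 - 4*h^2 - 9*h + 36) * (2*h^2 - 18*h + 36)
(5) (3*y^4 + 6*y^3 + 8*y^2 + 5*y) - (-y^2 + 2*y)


(1) = -14.478*w^2 - 3.1382*w + 3.8078
(2) = -3*m^4 + 6*m^3 + 9*I*m^3 - 3*m^2 - 18*I*m^2 + 6*m + 9*I*m - 18*I
(3) = 2*d^4 - 15*d^3 - 12*d^2 + 115*d + 126
(4) = 2*h^5 - 26*h^4 + 90*h^3 + 90*h^2 - 972*h + 1296
(5) = 3*y^4 + 6*y^3 + 9*y^2 + 3*y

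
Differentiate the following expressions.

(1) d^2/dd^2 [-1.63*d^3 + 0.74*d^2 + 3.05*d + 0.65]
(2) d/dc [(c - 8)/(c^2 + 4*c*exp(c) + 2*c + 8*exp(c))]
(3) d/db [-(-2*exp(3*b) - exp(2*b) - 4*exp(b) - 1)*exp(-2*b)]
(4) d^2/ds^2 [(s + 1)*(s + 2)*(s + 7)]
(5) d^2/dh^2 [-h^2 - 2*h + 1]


(1) = 1.48 - 9.78*d
(2) = (c^2 + 4*c*exp(c) + 2*c - 2*(c - 8)*(2*c*exp(c) + c + 6*exp(c) + 1) + 8*exp(c))/(c^2 + 4*c*exp(c) + 2*c + 8*exp(c))^2
(3) = 2*exp(b) - 4*exp(-b) - 2*exp(-2*b)
(4) = 6*s + 20
(5) = -2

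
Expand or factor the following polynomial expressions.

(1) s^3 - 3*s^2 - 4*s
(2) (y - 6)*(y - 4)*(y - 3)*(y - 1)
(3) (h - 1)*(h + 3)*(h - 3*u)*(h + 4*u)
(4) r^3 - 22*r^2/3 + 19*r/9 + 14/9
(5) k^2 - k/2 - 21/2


(1) = s*(s - 4)*(s + 1)
(2) = y^4 - 14*y^3 + 67*y^2 - 126*y + 72
(3) = h^4 + h^3*u + 2*h^3 - 12*h^2*u^2 + 2*h^2*u - 3*h^2 - 24*h*u^2 - 3*h*u + 36*u^2
(4) = (r - 7)*(r - 2/3)*(r + 1/3)
(5) = (k - 7/2)*(k + 3)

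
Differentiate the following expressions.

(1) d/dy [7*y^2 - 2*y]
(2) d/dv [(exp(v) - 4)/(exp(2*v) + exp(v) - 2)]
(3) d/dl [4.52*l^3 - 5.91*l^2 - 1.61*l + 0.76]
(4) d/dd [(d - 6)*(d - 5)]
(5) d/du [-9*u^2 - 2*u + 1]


(1) = 14*y - 2
(2) = (-(exp(v) - 4)*(2*exp(v) + 1) + exp(2*v) + exp(v) - 2)*exp(v)/(exp(2*v) + exp(v) - 2)^2
(3) = 13.56*l^2 - 11.82*l - 1.61
(4) = 2*d - 11
(5) = -18*u - 2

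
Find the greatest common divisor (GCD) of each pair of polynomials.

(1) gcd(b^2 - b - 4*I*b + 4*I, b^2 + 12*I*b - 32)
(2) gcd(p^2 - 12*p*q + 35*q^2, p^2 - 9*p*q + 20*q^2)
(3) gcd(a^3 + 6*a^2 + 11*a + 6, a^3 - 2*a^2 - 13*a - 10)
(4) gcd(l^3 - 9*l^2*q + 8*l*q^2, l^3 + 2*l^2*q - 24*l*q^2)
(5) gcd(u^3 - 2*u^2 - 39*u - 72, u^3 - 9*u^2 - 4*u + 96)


(1) = gcd((b - 1)*(b - 4*I), (b + 4*I)*(b + 8*I)) = 1
(2) = gcd((p - 7*q)*(p - 5*q), (p - 5*q)*(p - 4*q)) = p - 5*q
(3) = gcd((a + 1)*(a + 2)*(a + 3), (a - 5)*(a + 1)*(a + 2)) = a^2 + 3*a + 2
(4) = l
(5) = u^2 - 5*u - 24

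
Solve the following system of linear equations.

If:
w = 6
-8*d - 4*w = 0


Then:
d = -3
w = 6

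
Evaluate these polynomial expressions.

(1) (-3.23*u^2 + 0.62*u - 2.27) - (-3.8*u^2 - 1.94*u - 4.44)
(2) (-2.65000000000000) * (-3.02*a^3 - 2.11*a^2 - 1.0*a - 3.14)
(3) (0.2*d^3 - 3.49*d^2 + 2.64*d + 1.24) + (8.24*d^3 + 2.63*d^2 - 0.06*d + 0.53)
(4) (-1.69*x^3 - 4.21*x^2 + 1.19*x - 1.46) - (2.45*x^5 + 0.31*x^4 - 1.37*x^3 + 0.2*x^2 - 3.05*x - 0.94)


(1) = 0.57*u^2 + 2.56*u + 2.17
(2) = 8.003*a^3 + 5.5915*a^2 + 2.65*a + 8.321
(3) = 8.44*d^3 - 0.86*d^2 + 2.58*d + 1.77
(4) = -2.45*x^5 - 0.31*x^4 - 0.32*x^3 - 4.41*x^2 + 4.24*x - 0.52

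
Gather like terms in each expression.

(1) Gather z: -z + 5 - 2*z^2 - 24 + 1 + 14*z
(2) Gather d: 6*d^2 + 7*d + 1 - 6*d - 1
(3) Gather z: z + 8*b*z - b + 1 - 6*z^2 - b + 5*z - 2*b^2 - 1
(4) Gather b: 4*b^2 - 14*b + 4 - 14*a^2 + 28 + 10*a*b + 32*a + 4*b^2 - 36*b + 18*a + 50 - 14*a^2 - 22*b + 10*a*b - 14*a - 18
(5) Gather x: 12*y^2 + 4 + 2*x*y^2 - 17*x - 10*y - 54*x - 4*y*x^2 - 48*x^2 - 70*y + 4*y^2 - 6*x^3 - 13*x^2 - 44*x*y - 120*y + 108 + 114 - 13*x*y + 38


(1) = -2*z^2 + 13*z - 18
(2) = 6*d^2 + d
(3) = -2*b^2 - 2*b - 6*z^2 + z*(8*b + 6)
(4) = -28*a^2 + 36*a + 8*b^2 + b*(20*a - 72) + 64
(5) = -6*x^3 + x^2*(-4*y - 61) + x*(2*y^2 - 57*y - 71) + 16*y^2 - 200*y + 264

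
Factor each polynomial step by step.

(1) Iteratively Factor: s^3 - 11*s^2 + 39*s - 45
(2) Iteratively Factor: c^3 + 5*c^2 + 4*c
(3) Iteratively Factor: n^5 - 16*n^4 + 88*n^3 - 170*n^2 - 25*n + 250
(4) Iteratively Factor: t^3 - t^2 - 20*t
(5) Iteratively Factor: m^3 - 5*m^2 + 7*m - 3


(1) = (s - 5)*(s^2 - 6*s + 9) = (s - 5)*(s - 3)*(s - 3)
(2) = (c + 1)*(c^2 + 4*c) = c*(c + 1)*(c + 4)
(3) = (n + 1)*(n^4 - 17*n^3 + 105*n^2 - 275*n + 250) = (n - 2)*(n + 1)*(n^3 - 15*n^2 + 75*n - 125) = (n - 5)*(n - 2)*(n + 1)*(n^2 - 10*n + 25) = (n - 5)^2*(n - 2)*(n + 1)*(n - 5)
(4) = (t)*(t^2 - t - 20) = t*(t - 5)*(t + 4)
(5) = (m - 1)*(m^2 - 4*m + 3) = (m - 1)^2*(m - 3)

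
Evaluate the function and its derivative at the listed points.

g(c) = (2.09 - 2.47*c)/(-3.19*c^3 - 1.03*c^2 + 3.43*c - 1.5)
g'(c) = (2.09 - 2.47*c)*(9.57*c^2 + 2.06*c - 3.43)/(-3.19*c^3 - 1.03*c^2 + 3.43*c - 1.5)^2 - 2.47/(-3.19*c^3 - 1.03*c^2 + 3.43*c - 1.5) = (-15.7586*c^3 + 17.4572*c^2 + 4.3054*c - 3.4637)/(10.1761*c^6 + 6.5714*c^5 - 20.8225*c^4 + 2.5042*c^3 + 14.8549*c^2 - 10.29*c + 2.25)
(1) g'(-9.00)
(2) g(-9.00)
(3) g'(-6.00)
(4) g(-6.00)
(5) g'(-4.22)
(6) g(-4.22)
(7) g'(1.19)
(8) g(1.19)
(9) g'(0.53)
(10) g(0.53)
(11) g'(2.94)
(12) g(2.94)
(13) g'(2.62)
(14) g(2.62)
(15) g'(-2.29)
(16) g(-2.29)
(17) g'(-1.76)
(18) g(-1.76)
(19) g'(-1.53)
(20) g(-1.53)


(1) = 0.00
(2) = 0.01
(3) = 0.01
(4) = 0.03
(5) = 0.03
(6) = 0.06
(7) = -0.01
(8) = 0.20
(9) = 6.91
(10) = -1.75
(11) = -0.04
(12) = 0.06
(13) = -0.05
(14) = 0.08
(15) = 0.48
(16) = 0.33
(17) = 2.90
(18) = 0.97
(19) = 16.99
(20) = 2.59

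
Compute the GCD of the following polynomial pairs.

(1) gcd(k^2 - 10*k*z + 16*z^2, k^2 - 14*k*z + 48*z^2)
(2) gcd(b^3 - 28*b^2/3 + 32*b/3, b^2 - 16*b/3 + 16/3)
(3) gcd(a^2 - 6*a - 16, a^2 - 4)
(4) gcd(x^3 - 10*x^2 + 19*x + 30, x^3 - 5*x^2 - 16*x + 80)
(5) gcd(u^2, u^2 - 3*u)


(1) = -k + 8*z
(2) = gcd(b*(b - 8)*(b - 4/3), (b - 4)*(b - 4/3)) = b - 4/3
(3) = a + 2
(4) = x - 5
(5) = gcd(u^2, u*(u - 3)) = u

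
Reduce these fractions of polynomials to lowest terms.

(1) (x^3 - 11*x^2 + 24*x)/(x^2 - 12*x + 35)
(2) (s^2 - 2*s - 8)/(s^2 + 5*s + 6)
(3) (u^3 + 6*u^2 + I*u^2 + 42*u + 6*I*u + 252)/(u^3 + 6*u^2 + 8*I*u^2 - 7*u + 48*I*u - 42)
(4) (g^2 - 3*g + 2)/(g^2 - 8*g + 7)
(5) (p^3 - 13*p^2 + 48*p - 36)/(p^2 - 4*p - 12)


(1) = (x^3 - 11*x^2 + 24*x)/(x^2 - 12*x + 35)
(2) = (s - 4)/(s + 3)
(3) = (u - 6*I)/(u + I)
(4) = (g - 2)/(g - 7)
(5) = (p^2 - 7*p + 6)/(p + 2)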